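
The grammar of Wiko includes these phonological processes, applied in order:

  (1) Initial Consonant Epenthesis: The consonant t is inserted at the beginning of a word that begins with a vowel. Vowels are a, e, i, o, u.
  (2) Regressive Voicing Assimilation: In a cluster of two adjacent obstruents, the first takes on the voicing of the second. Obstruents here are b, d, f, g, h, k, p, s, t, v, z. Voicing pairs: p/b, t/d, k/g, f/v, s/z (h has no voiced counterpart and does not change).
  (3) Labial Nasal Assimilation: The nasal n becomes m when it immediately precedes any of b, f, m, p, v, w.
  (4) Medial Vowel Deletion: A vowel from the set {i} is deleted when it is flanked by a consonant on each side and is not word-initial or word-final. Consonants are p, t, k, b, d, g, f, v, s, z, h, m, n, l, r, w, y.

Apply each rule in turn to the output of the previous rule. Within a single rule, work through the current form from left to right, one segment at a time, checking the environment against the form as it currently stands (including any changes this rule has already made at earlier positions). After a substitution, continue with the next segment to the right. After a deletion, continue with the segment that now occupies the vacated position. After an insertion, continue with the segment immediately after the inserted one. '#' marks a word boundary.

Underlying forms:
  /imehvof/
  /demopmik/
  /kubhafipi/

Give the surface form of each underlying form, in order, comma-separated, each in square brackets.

/imehvof/:
  (1) Initial Consonant Epenthesis: [imehvof] → [timehvof]
  (2) Regressive Voicing Assimilation: no change — [timehvof]
  (3) Labial Nasal Assimilation: no change — [timehvof]
  (4) Medial Vowel Deletion: [timehvof] → [tmehvof]
/demopmik/:
  (1) Initial Consonant Epenthesis: no change — [demopmik]
  (2) Regressive Voicing Assimilation: no change — [demopmik]
  (3) Labial Nasal Assimilation: no change — [demopmik]
  (4) Medial Vowel Deletion: [demopmik] → [demopmk]
/kubhafipi/:
  (1) Initial Consonant Epenthesis: no change — [kubhafipi]
  (2) Regressive Voicing Assimilation: [kubhafipi] → [kuphafipi]
  (3) Labial Nasal Assimilation: no change — [kuphafipi]
  (4) Medial Vowel Deletion: [kuphafipi] → [kuphafpi]

[tmehvof], [demopmk], [kuphafpi]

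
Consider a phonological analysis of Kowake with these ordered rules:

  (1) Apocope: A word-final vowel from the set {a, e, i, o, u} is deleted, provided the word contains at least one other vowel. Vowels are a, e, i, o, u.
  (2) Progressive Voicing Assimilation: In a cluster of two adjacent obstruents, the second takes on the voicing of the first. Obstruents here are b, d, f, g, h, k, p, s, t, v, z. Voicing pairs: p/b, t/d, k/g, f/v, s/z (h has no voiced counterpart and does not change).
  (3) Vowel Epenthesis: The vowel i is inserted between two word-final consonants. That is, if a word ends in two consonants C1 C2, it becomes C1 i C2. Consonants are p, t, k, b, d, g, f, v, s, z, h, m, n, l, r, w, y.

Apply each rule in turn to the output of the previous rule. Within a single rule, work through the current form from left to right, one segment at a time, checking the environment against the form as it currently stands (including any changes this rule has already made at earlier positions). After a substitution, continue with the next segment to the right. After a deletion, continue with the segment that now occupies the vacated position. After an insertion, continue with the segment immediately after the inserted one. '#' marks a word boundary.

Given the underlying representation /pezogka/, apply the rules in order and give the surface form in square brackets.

[pezogig]

(1) Apocope: [pezogka] → [pezogk]
(2) Progressive Voicing Assimilation: [pezogk] → [pezogg]
(3) Vowel Epenthesis: [pezogg] → [pezogig]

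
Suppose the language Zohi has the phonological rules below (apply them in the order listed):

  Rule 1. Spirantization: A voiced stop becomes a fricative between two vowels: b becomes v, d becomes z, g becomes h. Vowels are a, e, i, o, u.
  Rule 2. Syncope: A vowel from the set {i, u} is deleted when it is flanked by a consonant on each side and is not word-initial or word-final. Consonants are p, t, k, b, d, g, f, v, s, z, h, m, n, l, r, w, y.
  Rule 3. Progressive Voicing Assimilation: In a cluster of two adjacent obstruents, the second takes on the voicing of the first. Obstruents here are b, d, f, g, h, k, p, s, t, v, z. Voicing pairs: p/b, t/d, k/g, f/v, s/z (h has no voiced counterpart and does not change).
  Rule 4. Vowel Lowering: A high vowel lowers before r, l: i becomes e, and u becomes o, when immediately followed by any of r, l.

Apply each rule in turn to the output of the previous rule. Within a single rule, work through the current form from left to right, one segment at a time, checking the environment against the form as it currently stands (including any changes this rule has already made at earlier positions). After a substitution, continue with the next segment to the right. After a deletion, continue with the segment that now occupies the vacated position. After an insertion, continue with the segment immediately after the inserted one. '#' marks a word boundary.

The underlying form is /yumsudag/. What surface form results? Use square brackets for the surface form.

[ymssag]

Rule 1 Spirantization: [yumsudag] → [yumsuzag]
Rule 2 Syncope: [yumsuzag] → [ymszag]
Rule 3 Progressive Voicing Assimilation: [ymszag] → [ymssag]
Rule 4 Vowel Lowering: no change — [ymssag]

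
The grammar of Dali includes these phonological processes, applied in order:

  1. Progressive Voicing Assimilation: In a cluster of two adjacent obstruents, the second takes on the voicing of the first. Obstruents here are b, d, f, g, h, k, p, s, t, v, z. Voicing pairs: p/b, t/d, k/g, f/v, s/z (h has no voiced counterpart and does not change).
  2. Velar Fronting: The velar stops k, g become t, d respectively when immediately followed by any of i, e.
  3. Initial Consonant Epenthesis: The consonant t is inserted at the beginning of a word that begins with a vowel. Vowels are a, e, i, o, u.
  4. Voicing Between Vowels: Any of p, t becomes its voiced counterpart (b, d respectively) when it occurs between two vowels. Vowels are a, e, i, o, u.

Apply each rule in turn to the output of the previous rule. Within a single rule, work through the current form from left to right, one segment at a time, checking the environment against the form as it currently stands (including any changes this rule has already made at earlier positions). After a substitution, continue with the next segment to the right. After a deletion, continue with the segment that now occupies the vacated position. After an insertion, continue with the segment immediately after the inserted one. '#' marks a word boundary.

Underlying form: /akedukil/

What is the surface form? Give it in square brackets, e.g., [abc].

[tadedudil]

1 Progressive Voicing Assimilation: no change — [akedukil]
2 Velar Fronting: [akedukil] → [atedutil]
3 Initial Consonant Epenthesis: [atedutil] → [tatedutil]
4 Voicing Between Vowels: [tatedutil] → [tadedudil]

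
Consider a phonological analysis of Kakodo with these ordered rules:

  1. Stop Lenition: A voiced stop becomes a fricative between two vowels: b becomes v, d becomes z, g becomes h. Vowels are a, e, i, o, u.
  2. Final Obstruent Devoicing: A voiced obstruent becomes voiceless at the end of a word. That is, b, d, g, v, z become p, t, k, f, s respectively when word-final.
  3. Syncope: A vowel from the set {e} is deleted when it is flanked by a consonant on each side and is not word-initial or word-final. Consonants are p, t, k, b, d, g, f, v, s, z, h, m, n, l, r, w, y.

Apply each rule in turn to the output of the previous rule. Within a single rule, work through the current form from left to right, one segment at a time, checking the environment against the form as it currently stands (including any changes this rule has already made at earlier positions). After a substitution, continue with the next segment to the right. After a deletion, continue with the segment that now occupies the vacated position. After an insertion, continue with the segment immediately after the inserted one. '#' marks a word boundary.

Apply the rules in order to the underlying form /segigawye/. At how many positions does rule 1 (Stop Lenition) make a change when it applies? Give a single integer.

1 Stop Lenition: [segigawye] → [sehihawye]
2 Final Obstruent Devoicing: no change — [sehihawye]
3 Syncope: [sehihawye] → [shihawye]
Rule 1 changed 2 position(s).

2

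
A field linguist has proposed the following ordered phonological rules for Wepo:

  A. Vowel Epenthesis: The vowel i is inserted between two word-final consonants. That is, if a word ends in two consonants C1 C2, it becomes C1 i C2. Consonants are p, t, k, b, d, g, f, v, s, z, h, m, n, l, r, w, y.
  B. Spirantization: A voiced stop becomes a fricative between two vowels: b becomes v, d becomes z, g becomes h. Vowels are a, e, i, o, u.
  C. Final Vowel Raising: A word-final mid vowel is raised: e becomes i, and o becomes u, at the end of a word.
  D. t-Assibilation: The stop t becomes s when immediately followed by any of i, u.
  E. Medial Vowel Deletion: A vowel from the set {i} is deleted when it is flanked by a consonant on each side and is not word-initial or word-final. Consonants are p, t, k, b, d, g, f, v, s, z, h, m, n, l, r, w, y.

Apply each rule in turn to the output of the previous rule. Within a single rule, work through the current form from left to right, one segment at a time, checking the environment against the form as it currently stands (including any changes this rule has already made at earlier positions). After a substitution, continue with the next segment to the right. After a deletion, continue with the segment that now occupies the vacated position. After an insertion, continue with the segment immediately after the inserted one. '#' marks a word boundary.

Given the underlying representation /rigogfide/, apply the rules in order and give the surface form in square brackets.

[rhogfzi]

A Vowel Epenthesis: no change — [rigogfide]
B Spirantization: [rigogfide] → [rihogfize]
C Final Vowel Raising: [rihogfize] → [rihogfizi]
D t-Assibilation: no change — [rihogfizi]
E Medial Vowel Deletion: [rihogfizi] → [rhogfzi]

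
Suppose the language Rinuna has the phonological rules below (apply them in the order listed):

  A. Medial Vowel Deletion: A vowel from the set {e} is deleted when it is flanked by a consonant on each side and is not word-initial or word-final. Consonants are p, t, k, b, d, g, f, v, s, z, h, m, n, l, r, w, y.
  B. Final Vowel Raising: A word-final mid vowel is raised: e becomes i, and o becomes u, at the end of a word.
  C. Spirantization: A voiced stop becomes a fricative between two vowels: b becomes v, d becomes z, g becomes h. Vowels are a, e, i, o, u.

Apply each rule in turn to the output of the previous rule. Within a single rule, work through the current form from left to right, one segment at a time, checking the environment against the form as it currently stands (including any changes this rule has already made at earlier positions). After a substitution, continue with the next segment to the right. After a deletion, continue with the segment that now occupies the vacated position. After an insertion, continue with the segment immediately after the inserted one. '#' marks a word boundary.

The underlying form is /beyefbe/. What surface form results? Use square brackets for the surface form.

A Medial Vowel Deletion: [beyefbe] → [byfbe]
B Final Vowel Raising: [byfbe] → [byfbi]
C Spirantization: no change — [byfbi]

[byfbi]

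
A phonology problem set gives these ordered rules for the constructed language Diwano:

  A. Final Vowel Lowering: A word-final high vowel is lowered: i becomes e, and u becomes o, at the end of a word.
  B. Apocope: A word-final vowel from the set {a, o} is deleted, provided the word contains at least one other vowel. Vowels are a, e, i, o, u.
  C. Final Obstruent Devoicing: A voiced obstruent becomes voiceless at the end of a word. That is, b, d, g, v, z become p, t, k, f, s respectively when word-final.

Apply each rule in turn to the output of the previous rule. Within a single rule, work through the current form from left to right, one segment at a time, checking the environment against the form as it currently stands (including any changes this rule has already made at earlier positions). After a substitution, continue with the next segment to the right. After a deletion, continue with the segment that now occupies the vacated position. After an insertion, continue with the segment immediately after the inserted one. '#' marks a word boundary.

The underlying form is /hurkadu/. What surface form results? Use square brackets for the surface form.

A Final Vowel Lowering: [hurkadu] → [hurkado]
B Apocope: [hurkado] → [hurkad]
C Final Obstruent Devoicing: [hurkad] → [hurkat]

[hurkat]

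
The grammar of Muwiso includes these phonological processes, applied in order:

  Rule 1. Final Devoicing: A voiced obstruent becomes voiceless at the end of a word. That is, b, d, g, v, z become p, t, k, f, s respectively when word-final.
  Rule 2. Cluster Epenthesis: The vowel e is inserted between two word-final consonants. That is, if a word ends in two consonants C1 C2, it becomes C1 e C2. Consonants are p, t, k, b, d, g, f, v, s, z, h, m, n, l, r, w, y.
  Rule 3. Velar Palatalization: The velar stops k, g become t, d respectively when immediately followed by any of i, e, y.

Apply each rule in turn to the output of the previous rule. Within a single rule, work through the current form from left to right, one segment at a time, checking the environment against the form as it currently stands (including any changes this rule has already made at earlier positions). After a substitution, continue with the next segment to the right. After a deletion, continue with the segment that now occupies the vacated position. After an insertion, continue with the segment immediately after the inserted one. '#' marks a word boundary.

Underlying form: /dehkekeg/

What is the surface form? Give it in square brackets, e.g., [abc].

[dehtetek]

Rule 1 Final Devoicing: [dehkekeg] → [dehkekek]
Rule 2 Cluster Epenthesis: no change — [dehkekek]
Rule 3 Velar Palatalization: [dehkekek] → [dehtetek]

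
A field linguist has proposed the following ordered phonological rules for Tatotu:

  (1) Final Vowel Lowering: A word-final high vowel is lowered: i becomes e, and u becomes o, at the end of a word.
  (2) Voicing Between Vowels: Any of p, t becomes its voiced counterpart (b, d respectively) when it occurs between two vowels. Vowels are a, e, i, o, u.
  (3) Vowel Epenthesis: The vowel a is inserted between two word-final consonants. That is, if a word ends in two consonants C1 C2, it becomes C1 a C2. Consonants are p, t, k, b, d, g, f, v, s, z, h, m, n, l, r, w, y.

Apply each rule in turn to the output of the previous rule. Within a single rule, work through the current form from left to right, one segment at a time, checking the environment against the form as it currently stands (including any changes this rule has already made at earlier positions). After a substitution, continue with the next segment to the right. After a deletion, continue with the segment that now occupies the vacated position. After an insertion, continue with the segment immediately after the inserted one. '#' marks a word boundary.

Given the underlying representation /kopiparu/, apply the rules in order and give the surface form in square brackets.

[kobibaro]

(1) Final Vowel Lowering: [kopiparu] → [kopiparo]
(2) Voicing Between Vowels: [kopiparo] → [kobibaro]
(3) Vowel Epenthesis: no change — [kobibaro]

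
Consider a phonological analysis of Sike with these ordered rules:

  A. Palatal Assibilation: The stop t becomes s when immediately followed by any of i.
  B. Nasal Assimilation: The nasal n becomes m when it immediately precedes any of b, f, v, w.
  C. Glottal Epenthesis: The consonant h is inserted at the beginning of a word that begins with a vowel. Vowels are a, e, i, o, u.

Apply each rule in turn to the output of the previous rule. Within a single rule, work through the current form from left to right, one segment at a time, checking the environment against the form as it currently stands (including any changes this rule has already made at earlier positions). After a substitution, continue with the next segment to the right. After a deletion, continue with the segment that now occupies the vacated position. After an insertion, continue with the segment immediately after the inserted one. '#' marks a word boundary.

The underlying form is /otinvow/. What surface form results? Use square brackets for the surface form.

A Palatal Assibilation: [otinvow] → [osinvow]
B Nasal Assimilation: [osinvow] → [osimvow]
C Glottal Epenthesis: [osimvow] → [hosimvow]

[hosimvow]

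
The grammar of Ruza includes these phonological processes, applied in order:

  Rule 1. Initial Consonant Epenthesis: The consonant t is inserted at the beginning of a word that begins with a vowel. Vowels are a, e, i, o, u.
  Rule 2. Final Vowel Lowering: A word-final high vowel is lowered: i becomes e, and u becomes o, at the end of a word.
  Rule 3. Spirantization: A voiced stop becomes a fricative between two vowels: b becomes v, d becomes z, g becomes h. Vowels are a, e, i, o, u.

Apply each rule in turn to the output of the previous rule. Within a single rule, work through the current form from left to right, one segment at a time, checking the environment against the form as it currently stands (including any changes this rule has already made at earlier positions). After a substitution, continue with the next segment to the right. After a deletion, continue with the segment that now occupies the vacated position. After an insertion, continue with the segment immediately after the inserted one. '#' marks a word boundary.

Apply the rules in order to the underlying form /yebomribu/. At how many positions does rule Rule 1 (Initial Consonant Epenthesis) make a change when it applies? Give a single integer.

0

Rule 1 Initial Consonant Epenthesis: no change — [yebomribu]
Rule 2 Final Vowel Lowering: [yebomribu] → [yebomribo]
Rule 3 Spirantization: [yebomribo] → [yevomrivo]
Rule Rule 1 changed 0 position(s).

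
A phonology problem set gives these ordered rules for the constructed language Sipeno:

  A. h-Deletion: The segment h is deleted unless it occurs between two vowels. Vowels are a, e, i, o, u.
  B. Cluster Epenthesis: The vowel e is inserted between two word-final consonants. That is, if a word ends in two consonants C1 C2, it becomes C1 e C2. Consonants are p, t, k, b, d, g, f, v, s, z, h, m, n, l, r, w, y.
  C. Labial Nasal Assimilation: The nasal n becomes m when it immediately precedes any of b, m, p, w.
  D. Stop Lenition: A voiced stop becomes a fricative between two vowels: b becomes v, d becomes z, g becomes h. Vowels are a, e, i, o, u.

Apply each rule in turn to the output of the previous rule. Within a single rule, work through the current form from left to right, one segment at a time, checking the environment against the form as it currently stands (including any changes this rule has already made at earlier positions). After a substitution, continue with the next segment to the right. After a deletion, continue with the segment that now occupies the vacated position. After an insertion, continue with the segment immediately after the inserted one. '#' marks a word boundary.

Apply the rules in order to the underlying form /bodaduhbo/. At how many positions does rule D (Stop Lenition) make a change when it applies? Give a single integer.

3

A h-Deletion: [bodaduhbo] → [bodadubo]
B Cluster Epenthesis: no change — [bodadubo]
C Labial Nasal Assimilation: no change — [bodadubo]
D Stop Lenition: [bodadubo] → [bozazuvo]
Rule D changed 3 position(s).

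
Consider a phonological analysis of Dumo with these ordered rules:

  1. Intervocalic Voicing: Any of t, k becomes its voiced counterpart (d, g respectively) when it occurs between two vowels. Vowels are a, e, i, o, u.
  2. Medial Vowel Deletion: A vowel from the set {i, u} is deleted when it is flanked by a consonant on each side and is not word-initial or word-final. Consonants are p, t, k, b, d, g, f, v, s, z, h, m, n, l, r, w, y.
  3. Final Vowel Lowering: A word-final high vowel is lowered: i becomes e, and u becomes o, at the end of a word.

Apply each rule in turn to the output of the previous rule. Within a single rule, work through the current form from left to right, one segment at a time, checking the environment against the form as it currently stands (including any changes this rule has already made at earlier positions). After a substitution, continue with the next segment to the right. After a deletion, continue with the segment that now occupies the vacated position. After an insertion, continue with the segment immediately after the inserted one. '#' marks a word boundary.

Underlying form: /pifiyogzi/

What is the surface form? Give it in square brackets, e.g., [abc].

[pfyogze]

1 Intervocalic Voicing: no change — [pifiyogzi]
2 Medial Vowel Deletion: [pifiyogzi] → [pfyogzi]
3 Final Vowel Lowering: [pfyogzi] → [pfyogze]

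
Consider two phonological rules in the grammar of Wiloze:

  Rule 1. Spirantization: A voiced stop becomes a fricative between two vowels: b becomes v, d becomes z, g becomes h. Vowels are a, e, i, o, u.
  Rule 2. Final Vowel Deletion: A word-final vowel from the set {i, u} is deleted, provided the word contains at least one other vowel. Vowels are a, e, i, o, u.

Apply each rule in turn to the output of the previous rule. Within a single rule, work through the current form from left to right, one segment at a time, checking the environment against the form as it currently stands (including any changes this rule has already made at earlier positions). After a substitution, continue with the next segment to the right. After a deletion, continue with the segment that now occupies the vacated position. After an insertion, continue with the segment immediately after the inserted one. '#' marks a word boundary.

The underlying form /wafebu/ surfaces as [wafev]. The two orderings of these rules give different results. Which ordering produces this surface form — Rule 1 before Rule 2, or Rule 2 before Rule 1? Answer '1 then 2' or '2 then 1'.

Order 1 then 2:
  1 Spirantization: [wafebu] → [wafevu]
  2 Final Vowel Deletion: [wafevu] → [wafev]
  result: [wafev]
Order 2 then 1:
  2 Final Vowel Deletion: [wafebu] → [wafeb]
  1 Spirantization: no change — [wafeb]
  result: [wafeb]

1 then 2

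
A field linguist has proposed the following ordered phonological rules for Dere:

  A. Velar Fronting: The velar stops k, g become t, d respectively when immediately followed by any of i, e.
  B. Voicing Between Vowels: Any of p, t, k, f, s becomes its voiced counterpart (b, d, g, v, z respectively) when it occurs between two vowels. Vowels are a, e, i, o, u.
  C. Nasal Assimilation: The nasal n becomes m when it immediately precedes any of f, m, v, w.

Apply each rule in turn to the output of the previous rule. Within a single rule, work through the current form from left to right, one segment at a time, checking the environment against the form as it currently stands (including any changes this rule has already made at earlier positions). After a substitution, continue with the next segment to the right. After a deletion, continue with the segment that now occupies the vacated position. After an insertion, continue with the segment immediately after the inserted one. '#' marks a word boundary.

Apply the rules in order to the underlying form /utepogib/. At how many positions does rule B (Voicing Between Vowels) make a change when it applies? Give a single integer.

2

A Velar Fronting: [utepogib] → [utepodib]
B Voicing Between Vowels: [utepodib] → [udebodib]
C Nasal Assimilation: no change — [udebodib]
Rule B changed 2 position(s).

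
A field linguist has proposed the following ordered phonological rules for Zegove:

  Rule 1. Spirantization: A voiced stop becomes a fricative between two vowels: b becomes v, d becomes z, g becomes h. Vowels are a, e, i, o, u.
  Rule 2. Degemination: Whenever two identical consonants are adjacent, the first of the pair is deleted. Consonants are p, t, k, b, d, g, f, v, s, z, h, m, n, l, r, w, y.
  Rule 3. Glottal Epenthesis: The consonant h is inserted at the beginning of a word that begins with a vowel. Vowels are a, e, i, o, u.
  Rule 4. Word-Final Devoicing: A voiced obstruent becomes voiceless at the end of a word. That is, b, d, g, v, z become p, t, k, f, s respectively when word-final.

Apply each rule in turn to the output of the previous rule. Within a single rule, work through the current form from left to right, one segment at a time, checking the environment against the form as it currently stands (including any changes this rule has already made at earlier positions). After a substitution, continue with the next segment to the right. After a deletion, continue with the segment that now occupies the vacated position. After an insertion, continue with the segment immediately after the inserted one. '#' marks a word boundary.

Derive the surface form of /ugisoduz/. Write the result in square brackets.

Rule 1 Spirantization: [ugisoduz] → [uhisozuz]
Rule 2 Degemination: no change — [uhisozuz]
Rule 3 Glottal Epenthesis: [uhisozuz] → [huhisozuz]
Rule 4 Word-Final Devoicing: [huhisozuz] → [huhisozus]

[huhisozus]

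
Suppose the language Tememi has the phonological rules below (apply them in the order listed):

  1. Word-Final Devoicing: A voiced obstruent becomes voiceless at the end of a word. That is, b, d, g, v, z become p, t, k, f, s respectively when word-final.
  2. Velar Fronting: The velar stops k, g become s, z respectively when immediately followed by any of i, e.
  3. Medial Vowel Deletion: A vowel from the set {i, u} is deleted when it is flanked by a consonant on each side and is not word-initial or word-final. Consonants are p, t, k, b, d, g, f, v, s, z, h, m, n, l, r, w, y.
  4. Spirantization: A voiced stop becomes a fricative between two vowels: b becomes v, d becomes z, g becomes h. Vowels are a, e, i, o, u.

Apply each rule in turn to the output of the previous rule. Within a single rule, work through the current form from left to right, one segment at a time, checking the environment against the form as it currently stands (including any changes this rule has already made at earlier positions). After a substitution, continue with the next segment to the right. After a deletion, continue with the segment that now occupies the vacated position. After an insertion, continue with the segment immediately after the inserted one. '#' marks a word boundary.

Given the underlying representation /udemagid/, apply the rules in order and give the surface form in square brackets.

[uzemazt]

1 Word-Final Devoicing: [udemagid] → [udemagit]
2 Velar Fronting: [udemagit] → [udemazit]
3 Medial Vowel Deletion: [udemazit] → [udemazt]
4 Spirantization: [udemazt] → [uzemazt]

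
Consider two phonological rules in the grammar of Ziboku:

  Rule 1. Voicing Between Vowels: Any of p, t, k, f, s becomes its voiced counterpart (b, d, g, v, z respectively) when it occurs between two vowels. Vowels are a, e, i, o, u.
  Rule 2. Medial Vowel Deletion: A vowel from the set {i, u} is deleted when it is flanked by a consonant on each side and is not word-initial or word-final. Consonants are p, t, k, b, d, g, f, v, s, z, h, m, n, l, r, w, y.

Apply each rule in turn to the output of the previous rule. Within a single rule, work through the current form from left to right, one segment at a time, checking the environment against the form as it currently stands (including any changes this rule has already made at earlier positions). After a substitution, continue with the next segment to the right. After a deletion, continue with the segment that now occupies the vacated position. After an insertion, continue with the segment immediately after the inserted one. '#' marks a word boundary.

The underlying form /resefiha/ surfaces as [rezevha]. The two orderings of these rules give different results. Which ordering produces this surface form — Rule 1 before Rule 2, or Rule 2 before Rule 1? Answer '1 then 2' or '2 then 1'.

Order 1 then 2:
  1 Voicing Between Vowels: [resefiha] → [rezeviha]
  2 Medial Vowel Deletion: [rezeviha] → [rezevha]
  result: [rezevha]
Order 2 then 1:
  2 Medial Vowel Deletion: [resefiha] → [resefha]
  1 Voicing Between Vowels: [resefha] → [rezefha]
  result: [rezefha]

1 then 2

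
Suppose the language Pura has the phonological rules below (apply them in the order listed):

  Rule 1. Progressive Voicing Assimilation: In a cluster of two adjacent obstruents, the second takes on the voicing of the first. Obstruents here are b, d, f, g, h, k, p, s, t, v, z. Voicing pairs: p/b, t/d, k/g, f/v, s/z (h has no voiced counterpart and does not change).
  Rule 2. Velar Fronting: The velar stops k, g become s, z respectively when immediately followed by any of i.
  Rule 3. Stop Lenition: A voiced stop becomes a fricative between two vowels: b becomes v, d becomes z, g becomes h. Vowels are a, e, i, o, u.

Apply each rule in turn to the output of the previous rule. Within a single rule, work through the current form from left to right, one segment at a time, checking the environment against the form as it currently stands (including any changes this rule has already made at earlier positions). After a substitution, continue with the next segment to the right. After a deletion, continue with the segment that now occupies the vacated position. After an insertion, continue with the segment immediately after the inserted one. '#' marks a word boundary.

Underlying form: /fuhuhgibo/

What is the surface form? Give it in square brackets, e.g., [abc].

Rule 1 Progressive Voicing Assimilation: [fuhuhgibo] → [fuhuhkibo]
Rule 2 Velar Fronting: [fuhuhkibo] → [fuhuhsibo]
Rule 3 Stop Lenition: [fuhuhsibo] → [fuhuhsivo]

[fuhuhsivo]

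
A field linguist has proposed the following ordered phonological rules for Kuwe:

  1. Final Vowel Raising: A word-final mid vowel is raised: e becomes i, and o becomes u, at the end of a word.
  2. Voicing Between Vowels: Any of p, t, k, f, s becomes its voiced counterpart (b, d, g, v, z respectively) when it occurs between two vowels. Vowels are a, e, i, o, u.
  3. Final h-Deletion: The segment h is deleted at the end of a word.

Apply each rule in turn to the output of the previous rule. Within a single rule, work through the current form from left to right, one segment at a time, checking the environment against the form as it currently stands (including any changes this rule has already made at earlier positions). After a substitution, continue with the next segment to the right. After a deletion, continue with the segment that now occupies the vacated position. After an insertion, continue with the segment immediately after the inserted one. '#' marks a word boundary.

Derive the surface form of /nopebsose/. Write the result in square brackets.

[nobebsozi]

1 Final Vowel Raising: [nopebsose] → [nopebsosi]
2 Voicing Between Vowels: [nopebsosi] → [nobebsozi]
3 Final h-Deletion: no change — [nobebsozi]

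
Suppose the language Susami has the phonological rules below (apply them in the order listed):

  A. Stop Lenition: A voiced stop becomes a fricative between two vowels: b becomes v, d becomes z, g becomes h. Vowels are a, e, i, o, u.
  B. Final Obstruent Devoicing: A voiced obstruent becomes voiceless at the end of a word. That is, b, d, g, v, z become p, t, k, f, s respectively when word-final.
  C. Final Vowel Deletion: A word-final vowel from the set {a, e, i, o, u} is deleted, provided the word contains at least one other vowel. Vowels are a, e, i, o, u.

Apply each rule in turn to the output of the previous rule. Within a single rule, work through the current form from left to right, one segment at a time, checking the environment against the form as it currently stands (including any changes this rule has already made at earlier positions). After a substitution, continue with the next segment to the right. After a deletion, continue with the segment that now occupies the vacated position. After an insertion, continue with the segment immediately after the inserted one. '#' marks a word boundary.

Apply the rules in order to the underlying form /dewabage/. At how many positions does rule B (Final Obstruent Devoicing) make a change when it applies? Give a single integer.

0

A Stop Lenition: [dewabage] → [dewavahe]
B Final Obstruent Devoicing: no change — [dewavahe]
C Final Vowel Deletion: [dewavahe] → [dewavah]
Rule B changed 0 position(s).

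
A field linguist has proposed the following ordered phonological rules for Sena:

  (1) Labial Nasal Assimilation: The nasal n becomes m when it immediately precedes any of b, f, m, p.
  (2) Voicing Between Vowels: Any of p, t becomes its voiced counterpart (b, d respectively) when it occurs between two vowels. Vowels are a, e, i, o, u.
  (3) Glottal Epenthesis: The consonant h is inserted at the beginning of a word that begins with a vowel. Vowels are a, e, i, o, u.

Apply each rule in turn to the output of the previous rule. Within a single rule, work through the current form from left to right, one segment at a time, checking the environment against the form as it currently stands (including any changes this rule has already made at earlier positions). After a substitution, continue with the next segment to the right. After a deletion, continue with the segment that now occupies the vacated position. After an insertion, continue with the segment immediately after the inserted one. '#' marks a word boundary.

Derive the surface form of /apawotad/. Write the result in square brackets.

[habawodad]

(1) Labial Nasal Assimilation: no change — [apawotad]
(2) Voicing Between Vowels: [apawotad] → [abawodad]
(3) Glottal Epenthesis: [abawodad] → [habawodad]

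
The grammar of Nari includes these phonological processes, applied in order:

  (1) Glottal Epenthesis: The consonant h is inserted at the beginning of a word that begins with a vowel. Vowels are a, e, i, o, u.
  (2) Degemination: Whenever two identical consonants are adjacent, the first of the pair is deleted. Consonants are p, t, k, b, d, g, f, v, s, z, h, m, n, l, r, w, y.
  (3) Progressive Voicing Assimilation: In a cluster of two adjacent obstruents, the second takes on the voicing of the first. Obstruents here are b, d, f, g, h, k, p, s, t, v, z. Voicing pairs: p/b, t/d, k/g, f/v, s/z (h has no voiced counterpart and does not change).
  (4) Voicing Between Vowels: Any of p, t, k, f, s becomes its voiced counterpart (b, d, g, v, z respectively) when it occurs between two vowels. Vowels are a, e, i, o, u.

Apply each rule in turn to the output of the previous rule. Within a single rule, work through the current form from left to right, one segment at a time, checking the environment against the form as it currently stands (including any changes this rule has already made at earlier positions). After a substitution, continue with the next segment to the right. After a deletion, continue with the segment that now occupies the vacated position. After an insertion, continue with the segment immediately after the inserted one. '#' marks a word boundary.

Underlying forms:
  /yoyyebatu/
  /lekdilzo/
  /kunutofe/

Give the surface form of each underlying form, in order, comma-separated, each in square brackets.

/yoyyebatu/:
  (1) Glottal Epenthesis: no change — [yoyyebatu]
  (2) Degemination: [yoyyebatu] → [yoyebatu]
  (3) Progressive Voicing Assimilation: no change — [yoyebatu]
  (4) Voicing Between Vowels: [yoyebatu] → [yoyebadu]
/lekdilzo/:
  (1) Glottal Epenthesis: no change — [lekdilzo]
  (2) Degemination: no change — [lekdilzo]
  (3) Progressive Voicing Assimilation: [lekdilzo] → [lektilzo]
  (4) Voicing Between Vowels: no change — [lektilzo]
/kunutofe/:
  (1) Glottal Epenthesis: no change — [kunutofe]
  (2) Degemination: no change — [kunutofe]
  (3) Progressive Voicing Assimilation: no change — [kunutofe]
  (4) Voicing Between Vowels: [kunutofe] → [kunudove]

[yoyebadu], [lektilzo], [kunudove]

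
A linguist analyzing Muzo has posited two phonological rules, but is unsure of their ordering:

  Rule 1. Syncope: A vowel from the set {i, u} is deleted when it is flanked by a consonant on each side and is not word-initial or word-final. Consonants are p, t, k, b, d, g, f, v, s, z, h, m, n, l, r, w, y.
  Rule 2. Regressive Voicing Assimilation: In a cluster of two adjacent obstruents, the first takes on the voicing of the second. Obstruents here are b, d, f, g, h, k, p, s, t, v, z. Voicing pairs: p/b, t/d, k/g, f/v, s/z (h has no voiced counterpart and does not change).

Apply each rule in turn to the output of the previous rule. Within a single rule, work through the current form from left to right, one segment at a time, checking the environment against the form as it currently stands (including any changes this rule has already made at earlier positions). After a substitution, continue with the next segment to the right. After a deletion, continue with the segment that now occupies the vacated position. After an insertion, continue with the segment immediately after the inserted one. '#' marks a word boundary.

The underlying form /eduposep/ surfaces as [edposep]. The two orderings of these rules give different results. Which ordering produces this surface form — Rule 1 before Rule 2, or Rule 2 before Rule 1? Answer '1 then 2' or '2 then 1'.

2 then 1

Order 1 then 2:
  1 Syncope: [eduposep] → [edposep]
  2 Regressive Voicing Assimilation: [edposep] → [etposep]
  result: [etposep]
Order 2 then 1:
  2 Regressive Voicing Assimilation: no change — [eduposep]
  1 Syncope: [eduposep] → [edposep]
  result: [edposep]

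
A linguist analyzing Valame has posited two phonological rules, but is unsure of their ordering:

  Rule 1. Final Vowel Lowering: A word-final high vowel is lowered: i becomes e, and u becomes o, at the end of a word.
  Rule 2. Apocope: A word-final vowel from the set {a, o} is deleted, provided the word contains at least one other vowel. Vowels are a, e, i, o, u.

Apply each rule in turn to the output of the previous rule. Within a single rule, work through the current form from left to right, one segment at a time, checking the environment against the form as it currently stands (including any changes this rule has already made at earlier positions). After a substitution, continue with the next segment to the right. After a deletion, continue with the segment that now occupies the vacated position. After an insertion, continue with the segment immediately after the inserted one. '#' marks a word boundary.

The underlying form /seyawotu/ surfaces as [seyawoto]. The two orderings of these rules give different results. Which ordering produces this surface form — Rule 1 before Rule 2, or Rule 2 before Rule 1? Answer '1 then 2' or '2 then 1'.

Order 1 then 2:
  1 Final Vowel Lowering: [seyawotu] → [seyawoto]
  2 Apocope: [seyawoto] → [seyawot]
  result: [seyawot]
Order 2 then 1:
  2 Apocope: no change — [seyawotu]
  1 Final Vowel Lowering: [seyawotu] → [seyawoto]
  result: [seyawoto]

2 then 1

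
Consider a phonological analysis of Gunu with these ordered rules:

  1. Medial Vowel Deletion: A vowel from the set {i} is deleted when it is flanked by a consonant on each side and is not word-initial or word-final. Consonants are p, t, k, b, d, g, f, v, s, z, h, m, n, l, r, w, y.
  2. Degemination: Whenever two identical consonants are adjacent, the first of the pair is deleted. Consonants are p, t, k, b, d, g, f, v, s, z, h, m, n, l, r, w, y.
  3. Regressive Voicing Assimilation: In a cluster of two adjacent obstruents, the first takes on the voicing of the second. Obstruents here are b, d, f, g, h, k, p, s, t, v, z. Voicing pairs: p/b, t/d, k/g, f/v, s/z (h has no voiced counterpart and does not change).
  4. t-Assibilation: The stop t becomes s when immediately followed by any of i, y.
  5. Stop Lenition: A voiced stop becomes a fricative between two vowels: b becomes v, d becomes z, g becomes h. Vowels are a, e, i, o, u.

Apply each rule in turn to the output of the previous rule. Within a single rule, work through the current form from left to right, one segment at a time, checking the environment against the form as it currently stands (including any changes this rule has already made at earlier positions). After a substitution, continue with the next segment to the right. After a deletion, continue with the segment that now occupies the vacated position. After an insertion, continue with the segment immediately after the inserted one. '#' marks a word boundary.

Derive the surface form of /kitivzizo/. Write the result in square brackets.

1 Medial Vowel Deletion: [kitivzizo] → [ktvzzo]
2 Degemination: [ktvzzo] → [ktvzo]
3 Regressive Voicing Assimilation: [ktvzo] → [kdvzo]
4 t-Assibilation: no change — [kdvzo]
5 Stop Lenition: no change — [kdvzo]

[kdvzo]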